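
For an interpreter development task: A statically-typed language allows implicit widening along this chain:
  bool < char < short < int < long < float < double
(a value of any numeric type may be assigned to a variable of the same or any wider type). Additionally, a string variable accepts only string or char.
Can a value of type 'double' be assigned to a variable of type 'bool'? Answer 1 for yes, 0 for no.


Target variable type: bool
Source value type: double
Numeric ranks: double=6, bool=0
Widening allowed iff rank(source) <= rank(target): 6 <= 0? No
Result: 0

0


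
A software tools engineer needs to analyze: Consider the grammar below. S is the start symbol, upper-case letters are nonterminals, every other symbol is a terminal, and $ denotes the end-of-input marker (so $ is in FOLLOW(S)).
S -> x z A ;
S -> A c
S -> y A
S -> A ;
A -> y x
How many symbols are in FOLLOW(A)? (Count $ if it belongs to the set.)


S is the start symbol and does not occur in any rule body, so FOLLOW(S) = {$}.
Examining every occurrence of A in a rule body:
  S -> x z A ; : A is followed by terminal ';' -> add ';'
  S -> A c : A is followed by terminal 'c' -> add 'c'
  S -> y A : A is at the right end -> add FOLLOW(S) = {$}
  S -> A ; : A is followed by terminal ';' -> add ';' (already in the set)
  A -> y x : A does not occur in the body -> contributes nothing
FOLLOW(A) = {;, c, $}
Count: 3

3


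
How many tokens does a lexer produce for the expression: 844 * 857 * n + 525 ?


Scanning '844 * 857 * n + 525'
Token 1: '844' -> integer_literal
Token 2: '*' -> operator
Token 3: '857' -> integer_literal
Token 4: '*' -> operator
Token 5: 'n' -> identifier
Token 6: '+' -> operator
Token 7: '525' -> integer_literal
Total tokens: 7

7


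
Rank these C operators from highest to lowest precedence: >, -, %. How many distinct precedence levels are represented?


Looking up precedence for each operator:
  > -> precedence 4
  - -> precedence 5
  % -> precedence 6
Sorted highest to lowest: %, -, >
Distinct precedence values: [6, 5, 4]
Number of distinct levels: 3

3


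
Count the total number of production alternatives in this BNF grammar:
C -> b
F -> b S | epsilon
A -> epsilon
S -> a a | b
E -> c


Counting alternatives per rule:
  C: 1 alternative(s)
  F: 2 alternative(s)
  A: 1 alternative(s)
  S: 2 alternative(s)
  E: 1 alternative(s)
Sum: 1 + 2 + 1 + 2 + 1 = 7

7


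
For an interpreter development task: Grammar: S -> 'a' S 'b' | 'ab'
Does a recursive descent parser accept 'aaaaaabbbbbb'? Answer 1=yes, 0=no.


Grammar accepts strings of the form a^n b^n (n >= 1)
Word: 'aaaaaabbbbbb'
Counting: 6 a's and 6 b's
Check: 6 == 6? Yes
Derivation (S -> aSb applied 5 time(s), then S -> ab): S => aSb => aaSbb => aaaSbbb => aaaaSbbbb => aaaaaSbbbbb => aaaaaabbbbbb
Accepted

1


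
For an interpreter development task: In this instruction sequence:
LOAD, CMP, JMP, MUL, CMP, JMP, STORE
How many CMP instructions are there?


Scanning instruction sequence for CMP:
  Position 1: LOAD
  Position 2: CMP <- MATCH
  Position 3: JMP
  Position 4: MUL
  Position 5: CMP <- MATCH
  Position 6: JMP
  Position 7: STORE
Matches at positions: [2, 5]
Total CMP count: 2

2


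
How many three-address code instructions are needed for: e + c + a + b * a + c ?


Expression: e + c + a + b * a + c
Generating three-address code (respecting * over +/- precedence):
  Instruction 1: t1 = b * a
  Instruction 2: t2 = e + c
  Instruction 3: t3 = t2 + a
  Instruction 4: t4 = t3 + t1
  Instruction 5: t5 = t4 + c
Total instructions: 5

5


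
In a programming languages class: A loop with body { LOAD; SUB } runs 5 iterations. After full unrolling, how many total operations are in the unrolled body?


Loop body operations: LOAD, SUB (2 ops per iteration)
Unrolling 5 iterations:
  Iteration 1: LOAD, SUB (2 ops)
  Iteration 2: LOAD, SUB (2 ops)
  Iteration 3: LOAD, SUB (2 ops)
  Iteration 4: LOAD, SUB (2 ops)
  Iteration 5: LOAD, SUB (2 ops)
Total: 5 iterations * 2 ops/iter = 10 operations

10


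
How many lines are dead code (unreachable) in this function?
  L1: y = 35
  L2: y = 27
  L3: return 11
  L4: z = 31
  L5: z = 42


Analyzing control flow:
  L1: reachable (before return)
  L2: reachable (before return)
  L3: reachable (return statement)
  L4: DEAD (after return at L3)
  L5: DEAD (after return at L3)
Return at L3, total lines = 5
Dead lines: L4 through L5
Count: 2

2


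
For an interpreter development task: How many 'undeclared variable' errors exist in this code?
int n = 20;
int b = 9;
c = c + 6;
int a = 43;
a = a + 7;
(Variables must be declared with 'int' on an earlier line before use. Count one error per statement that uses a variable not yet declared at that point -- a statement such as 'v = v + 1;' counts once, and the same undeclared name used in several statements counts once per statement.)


Scanning code line by line:
  Line 1: declare 'n' -> declared = ['n']
  Line 2: declare 'b' -> declared = ['b', 'n']
  Line 3: use 'c' -> ERROR (undeclared)
  Line 4: declare 'a' -> declared = ['a', 'b', 'n']
  Line 5: use 'a' -> OK (declared)
Total undeclared variable errors: 1

1


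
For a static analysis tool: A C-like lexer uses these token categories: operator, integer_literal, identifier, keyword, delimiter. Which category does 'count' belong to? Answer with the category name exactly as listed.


Token: 'count'
Checking categories:
  identifier: YES
  integer_literal: no
  operator: no
  keyword: no
  delimiter: no
Category: identifier

identifier


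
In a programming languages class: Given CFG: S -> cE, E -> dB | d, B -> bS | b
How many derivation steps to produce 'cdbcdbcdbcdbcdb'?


Grammar: S -> cE, E -> dB | d, B -> bS | b
Deriving 'cdbcdbcdbcdbcdb':
Step 1: S -> cE => cE
Step 2: E -> dB => cdB
Step 3: B -> bS => cdbS
Step 4: S -> cE => cdbcE
Step 5: E -> dB => cdbcdB
Step 6: B -> bS => cdbcdbS
Step 7: S -> cE => cdbcdbcE
Step 8: E -> dB => cdbcdbcdB
Step 9: B -> bS => cdbcdbcdbS
Step 10: S -> cE => cdbcdbcdbcE
Step 11: E -> dB => cdbcdbcdbcdB
Step 12: B -> bS => cdbcdbcdbcdbS
Step 13: S -> cE => cdbcdbcdbcdbcE
Step 14: E -> dB => cdbcdbcdbcdbcdB
Step 15: B -> b => cdbcdbcdbcdbcdb
Total derivation steps: 15

15


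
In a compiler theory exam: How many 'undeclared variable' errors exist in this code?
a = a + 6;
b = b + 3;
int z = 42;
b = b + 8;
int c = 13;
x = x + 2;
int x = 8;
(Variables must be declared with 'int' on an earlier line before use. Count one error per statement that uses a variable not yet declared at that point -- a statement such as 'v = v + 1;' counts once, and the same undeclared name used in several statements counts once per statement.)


Scanning code line by line:
  Line 1: use 'a' -> ERROR (undeclared)
  Line 2: use 'b' -> ERROR (undeclared)
  Line 3: declare 'z' -> declared = ['z']
  Line 4: use 'b' -> ERROR (undeclared)
  Line 5: declare 'c' -> declared = ['c', 'z']
  Line 6: use 'x' -> ERROR (undeclared)
  Line 7: declare 'x' -> declared = ['c', 'x', 'z']
Total undeclared variable errors: 4

4


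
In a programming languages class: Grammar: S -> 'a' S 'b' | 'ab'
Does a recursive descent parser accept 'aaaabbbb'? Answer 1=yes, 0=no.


Grammar accepts strings of the form a^n b^n (n >= 1)
Word: 'aaaabbbb'
Counting: 4 a's and 4 b's
Check: 4 == 4? Yes
Derivation (S -> aSb applied 3 time(s), then S -> ab): S => aSb => aaSbb => aaaSbbb => aaaabbbb
Accepted

1


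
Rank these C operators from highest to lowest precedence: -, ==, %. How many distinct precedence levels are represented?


Looking up precedence for each operator:
  - -> precedence 5
  == -> precedence 3
  % -> precedence 6
Sorted highest to lowest: %, -, ==
Distinct precedence values: [6, 5, 3]
Number of distinct levels: 3

3


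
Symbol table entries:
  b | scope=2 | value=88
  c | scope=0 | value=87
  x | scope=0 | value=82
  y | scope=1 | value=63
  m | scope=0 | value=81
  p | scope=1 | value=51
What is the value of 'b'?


Searching symbol table for 'b':
  b | scope=2 | value=88 <- MATCH
  c | scope=0 | value=87
  x | scope=0 | value=82
  y | scope=1 | value=63
  m | scope=0 | value=81
  p | scope=1 | value=51
Found 'b' at scope 2 with value 88

88


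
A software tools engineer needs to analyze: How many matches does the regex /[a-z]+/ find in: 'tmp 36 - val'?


Pattern: /[a-z]+/ (identifiers)
Input: 'tmp 36 - val'
Scanning for matches:
  Match 1: 'tmp'
  Match 2: 'val'
Total matches: 2

2


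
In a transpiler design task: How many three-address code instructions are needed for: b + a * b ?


Expression: b + a * b
Generating three-address code (respecting * over +/- precedence):
  Instruction 1: t1 = a * b
  Instruction 2: t2 = b + t1
Total instructions: 2

2


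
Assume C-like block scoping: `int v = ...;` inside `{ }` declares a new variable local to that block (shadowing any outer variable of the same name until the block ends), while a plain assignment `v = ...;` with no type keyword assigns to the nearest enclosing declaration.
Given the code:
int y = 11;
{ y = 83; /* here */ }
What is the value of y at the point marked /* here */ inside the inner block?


Analyzing scoping rules:
Outer scope: declares y = 11
Inner block: 'y = 83;' has no type keyword, so it is an assignment to the outer y (no shadowing)
Inside the block, after the assignment -> 83
Result: 83

83


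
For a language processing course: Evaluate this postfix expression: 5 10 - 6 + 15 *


Processing tokens left to right:
Push 5, Push 10
Pop 5 and 10, compute 5 - 10 = -5, push -5
Push 6
Pop -5 and 6, compute -5 + 6 = 1, push 1
Push 15
Pop 1 and 15, compute 1 * 15 = 15, push 15
Stack result: 15

15


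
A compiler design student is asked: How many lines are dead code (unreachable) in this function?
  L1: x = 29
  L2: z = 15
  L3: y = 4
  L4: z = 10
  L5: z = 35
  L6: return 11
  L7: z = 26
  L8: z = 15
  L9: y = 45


Analyzing control flow:
  L1: reachable (before return)
  L2: reachable (before return)
  L3: reachable (before return)
  L4: reachable (before return)
  L5: reachable (before return)
  L6: reachable (return statement)
  L7: DEAD (after return at L6)
  L8: DEAD (after return at L6)
  L9: DEAD (after return at L6)
Return at L6, total lines = 9
Dead lines: L7 through L9
Count: 3

3


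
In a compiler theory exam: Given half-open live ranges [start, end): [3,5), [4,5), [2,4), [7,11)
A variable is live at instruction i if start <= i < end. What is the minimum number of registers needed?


Live ranges:
  Var0: [3, 5)
  Var1: [4, 5)
  Var2: [2, 4)
  Var3: [7, 11)
Sweep-line events (position, delta, active):
  pos=2 start -> active=1
  pos=3 start -> active=2
  pos=4 end -> active=1
  pos=4 start -> active=2
  pos=5 end -> active=1
  pos=5 end -> active=0
  pos=7 start -> active=1
  pos=11 end -> active=0
Maximum simultaneous active: 2
Minimum registers needed: 2

2


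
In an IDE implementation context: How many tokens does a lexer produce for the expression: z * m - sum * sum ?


Scanning 'z * m - sum * sum'
Token 1: 'z' -> identifier
Token 2: '*' -> operator
Token 3: 'm' -> identifier
Token 4: '-' -> operator
Token 5: 'sum' -> identifier
Token 6: '*' -> operator
Token 7: 'sum' -> identifier
Total tokens: 7

7


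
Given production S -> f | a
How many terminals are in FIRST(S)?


Production: S -> f | a
Examining each alternative for leading terminals:
  S -> f : first terminal = 'f'
  S -> a : first terminal = 'a'
FIRST(S) = {a, f}
Count: 2

2


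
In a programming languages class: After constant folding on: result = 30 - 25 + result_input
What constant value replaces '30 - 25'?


Identifying constant sub-expression:
  Original: result = 30 - 25 + result_input
  30 and 25 are both compile-time constants
  Evaluating: 30 - 25 = 5
  After folding: result = 5 + result_input

5


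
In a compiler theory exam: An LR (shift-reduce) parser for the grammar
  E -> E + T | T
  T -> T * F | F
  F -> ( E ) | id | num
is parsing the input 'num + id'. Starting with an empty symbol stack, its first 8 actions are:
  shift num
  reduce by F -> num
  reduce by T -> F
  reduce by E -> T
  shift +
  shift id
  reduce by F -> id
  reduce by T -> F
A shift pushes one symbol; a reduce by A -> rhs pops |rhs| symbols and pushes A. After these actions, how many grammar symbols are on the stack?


Tracking the symbol stack through each action:
  Action 1: shift 'num' : push -> stack = [num] (size 1)
  Action 2: reduce by F -> num : pop 1, push F -> stack = [F] (size 1)
  Action 3: reduce by T -> F : pop 1, push T -> stack = [T] (size 1)
  Action 4: reduce by E -> T : pop 1, push E -> stack = [E] (size 1)
  Action 5: shift '+' : push -> stack = [E, +] (size 2)
  Action 6: shift 'id' : push -> stack = [E, +, id] (size 3)
  Action 7: reduce by F -> id : pop 1, push F -> stack = [E, +, F] (size 3)
  Action 8: reduce by T -> F : pop 1, push T -> stack = [E, +, T] (size 3)
Final stack size: 3

3


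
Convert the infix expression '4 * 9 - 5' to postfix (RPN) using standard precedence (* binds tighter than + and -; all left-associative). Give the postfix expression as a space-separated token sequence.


Applying the shunting-yard algorithm:
  Operand 4 -> output
  Push '*' onto operator stack -> op-stack: [*]
  Operand 9 -> output
  See '-' (prec 1); top '*' (prec 2) >= it -> pop '*' to output
  Push '-' onto operator stack -> op-stack: [-]
  Operand 5 -> output
  End of input: pop '-' to output
Postfix result: 4 9 * 5 -

4 9 * 5 -


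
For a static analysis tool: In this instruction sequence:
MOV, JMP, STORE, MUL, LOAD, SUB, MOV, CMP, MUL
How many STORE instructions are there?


Scanning instruction sequence for STORE:
  Position 1: MOV
  Position 2: JMP
  Position 3: STORE <- MATCH
  Position 4: MUL
  Position 5: LOAD
  Position 6: SUB
  Position 7: MOV
  Position 8: CMP
  Position 9: MUL
Matches at positions: [3]
Total STORE count: 1

1


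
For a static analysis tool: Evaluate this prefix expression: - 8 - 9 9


Parsing prefix expression: - 8 - 9 9
Step 1: Innermost operation '- 9 9'
  9 - 9 = 0
Step 2: Outer operation '- 8 [0]'
  8 - 0 = 8

8


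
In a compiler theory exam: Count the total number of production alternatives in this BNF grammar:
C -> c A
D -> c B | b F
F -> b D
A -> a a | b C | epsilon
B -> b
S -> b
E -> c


Counting alternatives per rule:
  C: 1 alternative(s)
  D: 2 alternative(s)
  F: 1 alternative(s)
  A: 3 alternative(s)
  B: 1 alternative(s)
  S: 1 alternative(s)
  E: 1 alternative(s)
Sum: 1 + 2 + 1 + 3 + 1 + 1 + 1 = 10

10


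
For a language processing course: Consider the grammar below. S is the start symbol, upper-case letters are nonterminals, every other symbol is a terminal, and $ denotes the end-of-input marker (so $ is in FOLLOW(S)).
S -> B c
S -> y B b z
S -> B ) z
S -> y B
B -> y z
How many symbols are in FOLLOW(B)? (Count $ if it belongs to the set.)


S is the start symbol and does not occur in any rule body, so FOLLOW(S) = {$}.
Examining every occurrence of B in a rule body:
  S -> B c : B is followed by terminal 'c' -> add 'c'
  S -> y B b z : B is followed by terminal 'b' -> add 'b'
  S -> B ) z : B is followed by terminal ')' -> add ')'
  S -> y B : B is at the right end -> add FOLLOW(S) = {$}
  B -> y z : B does not occur in the body -> contributes nothing
FOLLOW(B) = {), b, c, $}
Count: 4

4


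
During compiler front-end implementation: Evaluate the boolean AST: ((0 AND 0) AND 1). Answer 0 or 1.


Step 1: Evaluate inner node
  0 AND 0 = 0
Step 2: Evaluate root node
  0 AND 1 = 0

0


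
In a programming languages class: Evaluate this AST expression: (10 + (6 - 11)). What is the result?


Expression: (10 + (6 - 11))
Evaluating step by step:
  6 - 11 = -5
  10 + -5 = 5
Result: 5

5


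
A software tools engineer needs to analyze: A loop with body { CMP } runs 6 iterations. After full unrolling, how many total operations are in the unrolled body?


Loop body operations: CMP (1 op per iteration)
Unrolling 6 iterations:
  Iteration 1: CMP (1 ops)
  Iteration 2: CMP (1 ops)
  Iteration 3: CMP (1 ops)
  Iteration 4: CMP (1 ops)
  Iteration 5: CMP (1 ops)
  Iteration 6: CMP (1 ops)
Total: 6 iterations * 1 ops/iter = 6 operations

6


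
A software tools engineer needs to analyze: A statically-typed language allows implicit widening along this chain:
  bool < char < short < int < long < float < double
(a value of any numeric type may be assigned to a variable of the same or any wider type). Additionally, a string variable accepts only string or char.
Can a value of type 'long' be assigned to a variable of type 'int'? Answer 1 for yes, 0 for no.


Target variable type: int
Source value type: long
Numeric ranks: long=4, int=3
Widening allowed iff rank(source) <= rank(target): 4 <= 3? No
Result: 0

0


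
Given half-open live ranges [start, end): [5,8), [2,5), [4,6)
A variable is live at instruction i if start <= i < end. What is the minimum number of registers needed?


Live ranges:
  Var0: [5, 8)
  Var1: [2, 5)
  Var2: [4, 6)
Sweep-line events (position, delta, active):
  pos=2 start -> active=1
  pos=4 start -> active=2
  pos=5 end -> active=1
  pos=5 start -> active=2
  pos=6 end -> active=1
  pos=8 end -> active=0
Maximum simultaneous active: 2
Minimum registers needed: 2

2


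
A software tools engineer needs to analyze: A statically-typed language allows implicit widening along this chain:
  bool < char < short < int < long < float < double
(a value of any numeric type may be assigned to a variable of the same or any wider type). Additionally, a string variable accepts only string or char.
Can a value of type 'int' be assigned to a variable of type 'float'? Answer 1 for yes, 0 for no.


Target variable type: float
Source value type: int
Numeric ranks: int=3, float=5
Widening allowed iff rank(source) <= rank(target): 3 <= 5? Yes
Result: 1

1


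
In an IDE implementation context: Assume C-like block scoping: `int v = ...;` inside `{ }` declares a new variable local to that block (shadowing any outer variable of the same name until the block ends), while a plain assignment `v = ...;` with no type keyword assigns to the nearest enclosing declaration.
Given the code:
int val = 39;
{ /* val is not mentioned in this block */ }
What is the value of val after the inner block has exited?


Analyzing scoping rules:
Outer scope: declares val = 39
Inner block: val is neither redeclared nor assigned -> unchanged
After the block -> 39
Result: 39

39


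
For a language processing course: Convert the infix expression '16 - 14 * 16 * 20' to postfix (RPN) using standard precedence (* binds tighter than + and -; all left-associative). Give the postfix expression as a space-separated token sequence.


Applying the shunting-yard algorithm:
  Operand 16 -> output
  Push '-' onto operator stack -> op-stack: [-]
  Operand 14 -> output
  Push '*' onto operator stack -> op-stack: [-, *]
  Operand 16 -> output
  See '*' (prec 2); top '*' (prec 2) >= it -> pop '*' to output
  Push '*' onto operator stack -> op-stack: [-, *]
  Operand 20 -> output
  End of input: pop '*' to output
  End of input: pop '-' to output
Postfix result: 16 14 16 * 20 * -

16 14 16 * 20 * -


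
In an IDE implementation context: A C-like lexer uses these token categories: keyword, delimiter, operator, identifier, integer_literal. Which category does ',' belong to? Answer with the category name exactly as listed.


Token: ','
Checking categories:
  identifier: no
  integer_literal: no
  operator: no
  keyword: no
  delimiter: YES
Category: delimiter

delimiter


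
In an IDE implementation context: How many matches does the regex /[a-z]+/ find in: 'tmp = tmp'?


Pattern: /[a-z]+/ (identifiers)
Input: 'tmp = tmp'
Scanning for matches:
  Match 1: 'tmp'
  Match 2: 'tmp'
Total matches: 2

2


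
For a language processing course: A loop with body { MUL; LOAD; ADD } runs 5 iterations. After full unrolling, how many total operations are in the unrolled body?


Loop body operations: MUL, LOAD, ADD (3 ops per iteration)
Unrolling 5 iterations:
  Iteration 1: MUL, LOAD, ADD (3 ops)
  Iteration 2: MUL, LOAD, ADD (3 ops)
  Iteration 3: MUL, LOAD, ADD (3 ops)
  Iteration 4: MUL, LOAD, ADD (3 ops)
  Iteration 5: MUL, LOAD, ADD (3 ops)
Total: 5 iterations * 3 ops/iter = 15 operations

15


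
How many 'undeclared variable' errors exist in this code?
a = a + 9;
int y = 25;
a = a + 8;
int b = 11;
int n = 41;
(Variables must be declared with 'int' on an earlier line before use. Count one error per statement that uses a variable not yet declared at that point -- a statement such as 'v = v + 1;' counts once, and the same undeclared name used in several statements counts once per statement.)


Scanning code line by line:
  Line 1: use 'a' -> ERROR (undeclared)
  Line 2: declare 'y' -> declared = ['y']
  Line 3: use 'a' -> ERROR (undeclared)
  Line 4: declare 'b' -> declared = ['b', 'y']
  Line 5: declare 'n' -> declared = ['b', 'n', 'y']
Total undeclared variable errors: 2

2


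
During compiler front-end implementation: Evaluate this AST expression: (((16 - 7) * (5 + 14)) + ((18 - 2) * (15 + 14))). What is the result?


Expression: (((16 - 7) * (5 + 14)) + ((18 - 2) * (15 + 14)))
Evaluating step by step:
  16 - 7 = 9
  5 + 14 = 19
  9 * 19 = 171
  18 - 2 = 16
  15 + 14 = 29
  16 * 29 = 464
  171 + 464 = 635
Result: 635

635


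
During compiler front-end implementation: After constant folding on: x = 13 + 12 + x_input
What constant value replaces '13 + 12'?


Identifying constant sub-expression:
  Original: x = 13 + 12 + x_input
  13 and 12 are both compile-time constants
  Evaluating: 13 + 12 = 25
  After folding: x = 25 + x_input

25


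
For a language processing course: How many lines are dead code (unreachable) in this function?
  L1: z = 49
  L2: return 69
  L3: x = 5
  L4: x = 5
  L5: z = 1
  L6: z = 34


Analyzing control flow:
  L1: reachable (before return)
  L2: reachable (return statement)
  L3: DEAD (after return at L2)
  L4: DEAD (after return at L2)
  L5: DEAD (after return at L2)
  L6: DEAD (after return at L2)
Return at L2, total lines = 6
Dead lines: L3 through L6
Count: 4

4


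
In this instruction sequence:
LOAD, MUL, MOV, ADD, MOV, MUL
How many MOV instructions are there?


Scanning instruction sequence for MOV:
  Position 1: LOAD
  Position 2: MUL
  Position 3: MOV <- MATCH
  Position 4: ADD
  Position 5: MOV <- MATCH
  Position 6: MUL
Matches at positions: [3, 5]
Total MOV count: 2

2


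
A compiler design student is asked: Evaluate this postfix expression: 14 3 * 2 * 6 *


Processing tokens left to right:
Push 14, Push 3
Pop 14 and 3, compute 14 * 3 = 42, push 42
Push 2
Pop 42 and 2, compute 42 * 2 = 84, push 84
Push 6
Pop 84 and 6, compute 84 * 6 = 504, push 504
Stack result: 504

504


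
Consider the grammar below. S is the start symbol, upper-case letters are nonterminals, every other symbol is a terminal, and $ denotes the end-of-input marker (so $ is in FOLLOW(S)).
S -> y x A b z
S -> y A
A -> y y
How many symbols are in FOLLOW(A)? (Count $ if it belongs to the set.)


S is the start symbol and does not occur in any rule body, so FOLLOW(S) = {$}.
Examining every occurrence of A in a rule body:
  S -> y x A b z : A is followed by terminal 'b' -> add 'b'
  S -> y A : A is at the right end -> add FOLLOW(S) = {$}
  A -> y y : A does not occur in the body -> contributes nothing
FOLLOW(A) = {b, $}
Count: 2

2


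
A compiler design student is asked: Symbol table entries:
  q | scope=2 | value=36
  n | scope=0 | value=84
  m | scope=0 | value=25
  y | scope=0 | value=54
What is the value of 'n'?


Searching symbol table for 'n':
  q | scope=2 | value=36
  n | scope=0 | value=84 <- MATCH
  m | scope=0 | value=25
  y | scope=0 | value=54
Found 'n' at scope 0 with value 84

84


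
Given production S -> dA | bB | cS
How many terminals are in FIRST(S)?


Production: S -> dA | bB | cS
Examining each alternative for leading terminals:
  S -> dA : first terminal = 'd'
  S -> bB : first terminal = 'b'
  S -> cS : first terminal = 'c'
FIRST(S) = {b, c, d}
Count: 3

3


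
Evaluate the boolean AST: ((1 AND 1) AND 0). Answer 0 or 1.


Step 1: Evaluate inner node
  1 AND 1 = 1
Step 2: Evaluate root node
  1 AND 0 = 0

0


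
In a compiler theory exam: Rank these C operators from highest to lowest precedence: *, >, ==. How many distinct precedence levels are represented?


Looking up precedence for each operator:
  * -> precedence 6
  > -> precedence 4
  == -> precedence 3
Sorted highest to lowest: *, >, ==
Distinct precedence values: [6, 4, 3]
Number of distinct levels: 3

3


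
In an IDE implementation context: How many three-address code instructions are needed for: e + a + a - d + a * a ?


Expression: e + a + a - d + a * a
Generating three-address code (respecting * over +/- precedence):
  Instruction 1: t1 = a * a
  Instruction 2: t2 = e + a
  Instruction 3: t3 = t2 + a
  Instruction 4: t4 = t3 - d
  Instruction 5: t5 = t4 + t1
Total instructions: 5

5


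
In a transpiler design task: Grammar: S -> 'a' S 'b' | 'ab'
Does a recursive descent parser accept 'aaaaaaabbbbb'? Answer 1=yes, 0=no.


Grammar accepts strings of the form a^n b^n (n >= 1)
Word: 'aaaaaaabbbbb'
Counting: 7 a's and 5 b's
Check: 7 == 5? No
Mismatch: a-count != b-count
Rejected

0


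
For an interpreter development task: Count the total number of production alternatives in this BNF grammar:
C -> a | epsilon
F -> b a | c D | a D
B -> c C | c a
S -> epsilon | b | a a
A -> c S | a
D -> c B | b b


Counting alternatives per rule:
  C: 2 alternative(s)
  F: 3 alternative(s)
  B: 2 alternative(s)
  S: 3 alternative(s)
  A: 2 alternative(s)
  D: 2 alternative(s)
Sum: 2 + 3 + 2 + 3 + 2 + 2 = 14

14


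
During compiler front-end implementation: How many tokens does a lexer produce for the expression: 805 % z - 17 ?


Scanning '805 % z - 17'
Token 1: '805' -> integer_literal
Token 2: '%' -> operator
Token 3: 'z' -> identifier
Token 4: '-' -> operator
Token 5: '17' -> integer_literal
Total tokens: 5

5


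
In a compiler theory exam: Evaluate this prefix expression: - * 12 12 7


Parsing prefix expression: - * 12 12 7
Step 1: Innermost operation '* 12 12'
  12 * 12 = 144
Step 2: Outer operation '- [144] 7'
  144 - 7 = 137

137


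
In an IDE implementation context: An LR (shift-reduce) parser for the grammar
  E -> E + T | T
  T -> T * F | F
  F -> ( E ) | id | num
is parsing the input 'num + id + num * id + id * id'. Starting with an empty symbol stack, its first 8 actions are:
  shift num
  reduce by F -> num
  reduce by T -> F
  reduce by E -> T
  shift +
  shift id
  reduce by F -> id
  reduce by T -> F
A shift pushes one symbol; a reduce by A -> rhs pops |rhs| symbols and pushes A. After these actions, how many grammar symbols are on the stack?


Tracking the symbol stack through each action:
  Action 1: shift 'num' : push -> stack = [num] (size 1)
  Action 2: reduce by F -> num : pop 1, push F -> stack = [F] (size 1)
  Action 3: reduce by T -> F : pop 1, push T -> stack = [T] (size 1)
  Action 4: reduce by E -> T : pop 1, push E -> stack = [E] (size 1)
  Action 5: shift '+' : push -> stack = [E, +] (size 2)
  Action 6: shift 'id' : push -> stack = [E, +, id] (size 3)
  Action 7: reduce by F -> id : pop 1, push F -> stack = [E, +, F] (size 3)
  Action 8: reduce by T -> F : pop 1, push T -> stack = [E, +, T] (size 3)
Final stack size: 3

3


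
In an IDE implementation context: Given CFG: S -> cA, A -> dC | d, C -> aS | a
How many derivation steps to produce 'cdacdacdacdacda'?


Grammar: S -> cA, A -> dC | d, C -> aS | a
Deriving 'cdacdacdacdacda':
Step 1: S -> cA => cA
Step 2: A -> dC => cdC
Step 3: C -> aS => cdaS
Step 4: S -> cA => cdacA
Step 5: A -> dC => cdacdC
Step 6: C -> aS => cdacdaS
Step 7: S -> cA => cdacdacA
Step 8: A -> dC => cdacdacdC
Step 9: C -> aS => cdacdacdaS
Step 10: S -> cA => cdacdacdacA
Step 11: A -> dC => cdacdacdacdC
Step 12: C -> aS => cdacdacdacdaS
Step 13: S -> cA => cdacdacdacdacA
Step 14: A -> dC => cdacdacdacdacdC
Step 15: C -> a => cdacdacdacdacda
Total derivation steps: 15

15


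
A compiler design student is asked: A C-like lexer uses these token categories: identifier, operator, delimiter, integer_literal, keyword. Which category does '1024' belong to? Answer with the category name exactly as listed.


Token: '1024'
Checking categories:
  identifier: no
  integer_literal: YES
  operator: no
  keyword: no
  delimiter: no
Category: integer_literal

integer_literal


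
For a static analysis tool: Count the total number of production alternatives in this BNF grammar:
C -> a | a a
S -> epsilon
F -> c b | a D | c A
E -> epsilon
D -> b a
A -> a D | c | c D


Counting alternatives per rule:
  C: 2 alternative(s)
  S: 1 alternative(s)
  F: 3 alternative(s)
  E: 1 alternative(s)
  D: 1 alternative(s)
  A: 3 alternative(s)
Sum: 2 + 1 + 3 + 1 + 1 + 3 = 11

11


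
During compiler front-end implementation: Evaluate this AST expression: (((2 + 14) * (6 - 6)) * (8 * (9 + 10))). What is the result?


Expression: (((2 + 14) * (6 - 6)) * (8 * (9 + 10)))
Evaluating step by step:
  2 + 14 = 16
  6 - 6 = 0
  16 * 0 = 0
  9 + 10 = 19
  8 * 19 = 152
  0 * 152 = 0
Result: 0

0


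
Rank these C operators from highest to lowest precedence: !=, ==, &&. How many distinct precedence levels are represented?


Looking up precedence for each operator:
  != -> precedence 3
  == -> precedence 3
  && -> precedence 2
Sorted highest to lowest: !=, ==, &&
Distinct precedence values: [3, 2]
Number of distinct levels: 2

2


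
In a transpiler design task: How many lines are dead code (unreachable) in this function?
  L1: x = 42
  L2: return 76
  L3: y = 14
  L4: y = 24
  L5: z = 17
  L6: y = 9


Analyzing control flow:
  L1: reachable (before return)
  L2: reachable (return statement)
  L3: DEAD (after return at L2)
  L4: DEAD (after return at L2)
  L5: DEAD (after return at L2)
  L6: DEAD (after return at L2)
Return at L2, total lines = 6
Dead lines: L3 through L6
Count: 4

4


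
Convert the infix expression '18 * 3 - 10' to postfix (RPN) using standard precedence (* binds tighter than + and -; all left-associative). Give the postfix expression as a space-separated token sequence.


Applying the shunting-yard algorithm:
  Operand 18 -> output
  Push '*' onto operator stack -> op-stack: [*]
  Operand 3 -> output
  See '-' (prec 1); top '*' (prec 2) >= it -> pop '*' to output
  Push '-' onto operator stack -> op-stack: [-]
  Operand 10 -> output
  End of input: pop '-' to output
Postfix result: 18 3 * 10 -

18 3 * 10 -


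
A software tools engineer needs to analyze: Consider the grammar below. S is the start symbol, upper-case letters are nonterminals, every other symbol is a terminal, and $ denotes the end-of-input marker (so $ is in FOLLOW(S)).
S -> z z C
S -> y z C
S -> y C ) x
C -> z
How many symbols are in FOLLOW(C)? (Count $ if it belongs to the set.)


S is the start symbol and does not occur in any rule body, so FOLLOW(S) = {$}.
Examining every occurrence of C in a rule body:
  S -> z z C : C is at the right end -> add FOLLOW(S) = {$}
  S -> y z C : C is at the right end -> add FOLLOW(S) = {$} (already in the set)
  S -> y C ) x : C is followed by terminal ')' -> add ')'
  C -> z : C does not occur in the body -> contributes nothing
FOLLOW(C) = {), $}
Count: 2

2


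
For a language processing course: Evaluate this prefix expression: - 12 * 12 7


Parsing prefix expression: - 12 * 12 7
Step 1: Innermost operation '* 12 7'
  12 * 7 = 84
Step 2: Outer operation '- 12 [84]'
  12 - 84 = -72

-72


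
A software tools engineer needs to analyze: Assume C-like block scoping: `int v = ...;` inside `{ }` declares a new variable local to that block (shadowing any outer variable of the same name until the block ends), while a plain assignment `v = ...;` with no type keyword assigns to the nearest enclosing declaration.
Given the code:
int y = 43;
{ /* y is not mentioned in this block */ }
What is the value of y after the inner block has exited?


Analyzing scoping rules:
Outer scope: declares y = 43
Inner block: y is neither redeclared nor assigned -> unchanged
After the block -> 43
Result: 43

43


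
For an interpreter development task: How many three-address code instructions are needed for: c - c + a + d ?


Expression: c - c + a + d
Generating three-address code (respecting * over +/- precedence):
  Instruction 1: t1 = c - c
  Instruction 2: t2 = t1 + a
  Instruction 3: t3 = t2 + d
Total instructions: 3

3


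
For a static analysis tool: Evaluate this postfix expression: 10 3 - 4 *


Processing tokens left to right:
Push 10, Push 3
Pop 10 and 3, compute 10 - 3 = 7, push 7
Push 4
Pop 7 and 4, compute 7 * 4 = 28, push 28
Stack result: 28

28


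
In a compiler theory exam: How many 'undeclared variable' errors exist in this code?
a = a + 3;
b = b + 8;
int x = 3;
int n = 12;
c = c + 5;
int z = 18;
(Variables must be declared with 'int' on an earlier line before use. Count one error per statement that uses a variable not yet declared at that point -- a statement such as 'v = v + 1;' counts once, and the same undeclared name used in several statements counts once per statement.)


Scanning code line by line:
  Line 1: use 'a' -> ERROR (undeclared)
  Line 2: use 'b' -> ERROR (undeclared)
  Line 3: declare 'x' -> declared = ['x']
  Line 4: declare 'n' -> declared = ['n', 'x']
  Line 5: use 'c' -> ERROR (undeclared)
  Line 6: declare 'z' -> declared = ['n', 'x', 'z']
Total undeclared variable errors: 3

3


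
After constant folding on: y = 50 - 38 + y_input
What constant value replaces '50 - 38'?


Identifying constant sub-expression:
  Original: y = 50 - 38 + y_input
  50 and 38 are both compile-time constants
  Evaluating: 50 - 38 = 12
  After folding: y = 12 + y_input

12


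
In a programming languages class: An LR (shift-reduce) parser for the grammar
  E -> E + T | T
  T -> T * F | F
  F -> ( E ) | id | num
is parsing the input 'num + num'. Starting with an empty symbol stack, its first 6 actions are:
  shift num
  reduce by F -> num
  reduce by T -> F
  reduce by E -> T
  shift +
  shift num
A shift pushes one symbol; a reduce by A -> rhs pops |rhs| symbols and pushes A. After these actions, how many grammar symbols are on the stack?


Tracking the symbol stack through each action:
  Action 1: shift 'num' : push -> stack = [num] (size 1)
  Action 2: reduce by F -> num : pop 1, push F -> stack = [F] (size 1)
  Action 3: reduce by T -> F : pop 1, push T -> stack = [T] (size 1)
  Action 4: reduce by E -> T : pop 1, push E -> stack = [E] (size 1)
  Action 5: shift '+' : push -> stack = [E, +] (size 2)
  Action 6: shift 'num' : push -> stack = [E, +, num] (size 3)
Final stack size: 3

3


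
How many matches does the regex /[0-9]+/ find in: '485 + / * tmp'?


Pattern: /[0-9]+/ (int literals)
Input: '485 + / * tmp'
Scanning for matches:
  Match 1: '485'
Total matches: 1

1


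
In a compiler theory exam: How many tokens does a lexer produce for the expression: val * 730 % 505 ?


Scanning 'val * 730 % 505'
Token 1: 'val' -> identifier
Token 2: '*' -> operator
Token 3: '730' -> integer_literal
Token 4: '%' -> operator
Token 5: '505' -> integer_literal
Total tokens: 5

5


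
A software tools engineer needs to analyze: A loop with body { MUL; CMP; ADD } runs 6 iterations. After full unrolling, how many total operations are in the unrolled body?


Loop body operations: MUL, CMP, ADD (3 ops per iteration)
Unrolling 6 iterations:
  Iteration 1: MUL, CMP, ADD (3 ops)
  Iteration 2: MUL, CMP, ADD (3 ops)
  Iteration 3: MUL, CMP, ADD (3 ops)
  Iteration 4: MUL, CMP, ADD (3 ops)
  Iteration 5: MUL, CMP, ADD (3 ops)
  Iteration 6: MUL, CMP, ADD (3 ops)
Total: 6 iterations * 3 ops/iter = 18 operations

18


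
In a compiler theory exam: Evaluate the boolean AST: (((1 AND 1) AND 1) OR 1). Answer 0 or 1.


Step 1: Evaluate inner node
  1 AND 1 = 1
Step 2: Evaluate next node
  1 AND 1 = 1
Step 3: Evaluate root node
  1 OR 1 = 1

1


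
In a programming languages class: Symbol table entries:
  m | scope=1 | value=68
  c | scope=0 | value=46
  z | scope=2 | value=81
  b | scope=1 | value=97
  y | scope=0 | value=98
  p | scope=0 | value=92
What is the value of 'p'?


Searching symbol table for 'p':
  m | scope=1 | value=68
  c | scope=0 | value=46
  z | scope=2 | value=81
  b | scope=1 | value=97
  y | scope=0 | value=98
  p | scope=0 | value=92 <- MATCH
Found 'p' at scope 0 with value 92

92


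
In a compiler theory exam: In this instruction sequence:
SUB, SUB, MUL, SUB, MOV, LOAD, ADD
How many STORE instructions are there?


Scanning instruction sequence for STORE:
  Position 1: SUB
  Position 2: SUB
  Position 3: MUL
  Position 4: SUB
  Position 5: MOV
  Position 6: LOAD
  Position 7: ADD
Matches at positions: []
Total STORE count: 0

0


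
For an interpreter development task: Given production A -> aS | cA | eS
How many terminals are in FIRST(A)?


Production: A -> aS | cA | eS
Examining each alternative for leading terminals:
  A -> aS : first terminal = 'a'
  A -> cA : first terminal = 'c'
  A -> eS : first terminal = 'e'
FIRST(A) = {a, c, e}
Count: 3

3


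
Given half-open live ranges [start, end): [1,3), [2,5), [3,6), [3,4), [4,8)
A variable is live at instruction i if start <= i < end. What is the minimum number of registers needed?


Live ranges:
  Var0: [1, 3)
  Var1: [2, 5)
  Var2: [3, 6)
  Var3: [3, 4)
  Var4: [4, 8)
Sweep-line events (position, delta, active):
  pos=1 start -> active=1
  pos=2 start -> active=2
  pos=3 end -> active=1
  pos=3 start -> active=2
  pos=3 start -> active=3
  pos=4 end -> active=2
  pos=4 start -> active=3
  pos=5 end -> active=2
  pos=6 end -> active=1
  pos=8 end -> active=0
Maximum simultaneous active: 3
Minimum registers needed: 3

3


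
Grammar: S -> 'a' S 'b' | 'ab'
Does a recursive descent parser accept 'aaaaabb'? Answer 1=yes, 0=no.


Grammar accepts strings of the form a^n b^n (n >= 1)
Word: 'aaaaabb'
Counting: 5 a's and 2 b's
Check: 5 == 2? No
Mismatch: a-count != b-count
Rejected

0


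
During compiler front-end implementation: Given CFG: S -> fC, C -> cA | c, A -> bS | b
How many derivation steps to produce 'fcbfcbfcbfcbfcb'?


Grammar: S -> fC, C -> cA | c, A -> bS | b
Deriving 'fcbfcbfcbfcbfcb':
Step 1: S -> fC => fC
Step 2: C -> cA => fcA
Step 3: A -> bS => fcbS
Step 4: S -> fC => fcbfC
Step 5: C -> cA => fcbfcA
Step 6: A -> bS => fcbfcbS
Step 7: S -> fC => fcbfcbfC
Step 8: C -> cA => fcbfcbfcA
Step 9: A -> bS => fcbfcbfcbS
Step 10: S -> fC => fcbfcbfcbfC
Step 11: C -> cA => fcbfcbfcbfcA
Step 12: A -> bS => fcbfcbfcbfcbS
Step 13: S -> fC => fcbfcbfcbfcbfC
Step 14: C -> cA => fcbfcbfcbfcbfcA
Step 15: A -> b => fcbfcbfcbfcbfcb
Total derivation steps: 15

15


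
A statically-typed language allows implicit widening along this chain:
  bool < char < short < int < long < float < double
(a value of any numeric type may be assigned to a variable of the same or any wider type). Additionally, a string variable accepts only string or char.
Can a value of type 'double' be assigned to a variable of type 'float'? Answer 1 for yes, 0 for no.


Target variable type: float
Source value type: double
Numeric ranks: double=6, float=5
Widening allowed iff rank(source) <= rank(target): 6 <= 5? No
Result: 0

0


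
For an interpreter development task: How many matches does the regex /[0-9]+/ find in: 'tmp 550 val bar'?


Pattern: /[0-9]+/ (int literals)
Input: 'tmp 550 val bar'
Scanning for matches:
  Match 1: '550'
Total matches: 1

1


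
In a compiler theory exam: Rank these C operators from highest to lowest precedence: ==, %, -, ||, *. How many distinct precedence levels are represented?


Looking up precedence for each operator:
  == -> precedence 3
  % -> precedence 6
  - -> precedence 5
  || -> precedence 1
  * -> precedence 6
Sorted highest to lowest: %, *, -, ==, ||
Distinct precedence values: [6, 5, 3, 1]
Number of distinct levels: 4

4


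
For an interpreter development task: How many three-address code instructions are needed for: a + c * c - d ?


Expression: a + c * c - d
Generating three-address code (respecting * over +/- precedence):
  Instruction 1: t1 = c * c
  Instruction 2: t2 = a + t1
  Instruction 3: t3 = t2 - d
Total instructions: 3

3
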